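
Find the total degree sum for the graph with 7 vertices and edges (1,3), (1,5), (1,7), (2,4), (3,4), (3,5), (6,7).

Step 1: Count edges incident to each vertex:
  deg(1) = 3 (neighbors: 3, 5, 7)
  deg(2) = 1 (neighbors: 4)
  deg(3) = 3 (neighbors: 1, 4, 5)
  deg(4) = 2 (neighbors: 2, 3)
  deg(5) = 2 (neighbors: 1, 3)
  deg(6) = 1 (neighbors: 7)
  deg(7) = 2 (neighbors: 1, 6)

Step 2: Sum all degrees:
  3 + 1 + 3 + 2 + 2 + 1 + 2 = 14

Verification: sum of degrees = 2 * |E| = 2 * 7 = 14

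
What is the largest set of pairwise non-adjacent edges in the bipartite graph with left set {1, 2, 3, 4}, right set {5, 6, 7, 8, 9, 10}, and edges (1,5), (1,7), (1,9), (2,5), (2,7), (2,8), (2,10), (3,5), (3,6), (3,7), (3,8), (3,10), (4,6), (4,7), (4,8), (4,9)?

Step 1: List the neighbors of each left vertex:
  1: 5, 7, 9
  2: 5, 7, 8, 10
  3: 5, 6, 7, 8, 10
  4: 6, 7, 8, 9

Step 2: Greedily match left vertices, then look for augmenting paths:
  Match 1 -- 5
  Match 2 -- 7
  Match 3 -- 6
  Match 4 -- 8
  No augmenting path remains.

Step 3: Verify this is maximum:
  Matching size 4 = min(|L|, |R|) = min(4, 6), which is an upper bound, so this matching is maximum.

Maximum matching: {(1,5), (2,7), (3,6), (4,8)}
Size: 4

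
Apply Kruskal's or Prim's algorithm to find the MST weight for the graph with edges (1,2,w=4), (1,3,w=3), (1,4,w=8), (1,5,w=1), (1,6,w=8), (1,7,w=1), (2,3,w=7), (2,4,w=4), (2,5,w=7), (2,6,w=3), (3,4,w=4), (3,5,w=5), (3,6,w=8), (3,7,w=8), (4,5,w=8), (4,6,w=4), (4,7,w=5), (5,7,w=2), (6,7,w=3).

Apply Kruskal's algorithm (sort edges by weight, add if no cycle):

Sorted edges by weight:
  (1,7) w=1
  (1,5) w=1
  (5,7) w=2
  (1,3) w=3
  (2,6) w=3
  (6,7) w=3
  (1,2) w=4
  (2,4) w=4
  (3,4) w=4
  (4,6) w=4
  (3,5) w=5
  (4,7) w=5
  (2,3) w=7
  (2,5) w=7
  (1,4) w=8
  (1,6) w=8
  (3,6) w=8
  (3,7) w=8
  (4,5) w=8

Add edge (1,7) w=1 -- no cycle. Running total: 1
Add edge (1,5) w=1 -- no cycle. Running total: 2
Skip edge (5,7) w=2 -- would create cycle
Add edge (1,3) w=3 -- no cycle. Running total: 5
Add edge (2,6) w=3 -- no cycle. Running total: 8
Add edge (6,7) w=3 -- no cycle. Running total: 11
Skip edge (1,2) w=4 -- would create cycle
Add edge (2,4) w=4 -- no cycle. Running total: 15

MST edges: (1,7,w=1), (1,5,w=1), (1,3,w=3), (2,6,w=3), (6,7,w=3), (2,4,w=4)
Total MST weight: 1 + 1 + 3 + 3 + 3 + 4 = 15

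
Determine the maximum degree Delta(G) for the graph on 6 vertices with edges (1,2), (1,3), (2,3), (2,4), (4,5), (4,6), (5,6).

Step 1: Count edges incident to each vertex:
  deg(1) = 2 (neighbors: 2, 3)
  deg(2) = 3 (neighbors: 1, 3, 4)
  deg(3) = 2 (neighbors: 1, 2)
  deg(4) = 3 (neighbors: 2, 5, 6)
  deg(5) = 2 (neighbors: 4, 6)
  deg(6) = 2 (neighbors: 4, 5)

Step 2: Find maximum:
  max(2, 3, 2, 3, 2, 2) = 3 (vertex 2)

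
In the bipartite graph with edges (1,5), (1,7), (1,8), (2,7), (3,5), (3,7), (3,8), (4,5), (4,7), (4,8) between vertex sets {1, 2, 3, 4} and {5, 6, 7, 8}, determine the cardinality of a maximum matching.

Step 1: List the neighbors of each left vertex:
  1: 5, 7, 8
  2: 7
  3: 5, 7, 8
  4: 5, 7, 8

Step 2: Greedily match left vertices, then look for augmenting paths:
  Match 1 -- 5
  Match 2 -- 7
  Match 3 -- 8
  No augmenting path remains.

Step 3: Verify this is maximum:
  Matching has size 3. The vertex set {5, 7, 8} covers every edge and has size 3; any matching has at most one edge per cover vertex, so 3 is maximum (König's theorem).

Maximum matching: {(1,5), (2,7), (3,8)}
Size: 3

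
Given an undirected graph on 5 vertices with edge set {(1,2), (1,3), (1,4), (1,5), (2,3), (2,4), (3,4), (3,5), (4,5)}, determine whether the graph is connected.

Step 1: Build adjacency list from edges:
  1: 2, 3, 4, 5
  2: 1, 3, 4
  3: 1, 2, 4, 5
  4: 1, 2, 3, 5
  5: 1, 3, 4

Step 2: Run BFS/DFS from vertex 1:
  Visited: {1, 2, 3, 4, 5}
  Reached 5 of 5 vertices

Step 3: All 5 vertices reached from vertex 1, so the graph is connected.
Answer: Yes, the graph is connected.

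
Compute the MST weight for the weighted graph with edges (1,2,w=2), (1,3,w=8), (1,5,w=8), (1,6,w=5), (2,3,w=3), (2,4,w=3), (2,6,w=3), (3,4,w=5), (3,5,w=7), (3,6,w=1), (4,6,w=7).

Apply Kruskal's algorithm (sort edges by weight, add if no cycle):

Sorted edges by weight:
  (3,6) w=1
  (1,2) w=2
  (2,3) w=3
  (2,6) w=3
  (2,4) w=3
  (1,6) w=5
  (3,4) w=5
  (3,5) w=7
  (4,6) w=7
  (1,3) w=8
  (1,5) w=8

Add edge (3,6) w=1 -- no cycle. Running total: 1
Add edge (1,2) w=2 -- no cycle. Running total: 3
Add edge (2,3) w=3 -- no cycle. Running total: 6
Skip edge (2,6) w=3 -- would create cycle
Add edge (2,4) w=3 -- no cycle. Running total: 9
Skip edge (1,6) w=5 -- would create cycle
Skip edge (3,4) w=5 -- would create cycle
Add edge (3,5) w=7 -- no cycle. Running total: 16

MST edges: (3,6,w=1), (1,2,w=2), (2,3,w=3), (2,4,w=3), (3,5,w=7)
Total MST weight: 1 + 2 + 3 + 3 + 7 = 16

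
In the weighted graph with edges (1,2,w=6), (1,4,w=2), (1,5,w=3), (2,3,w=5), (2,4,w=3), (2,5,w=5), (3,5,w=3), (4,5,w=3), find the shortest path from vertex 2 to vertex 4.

Step 1: Build adjacency list with weights:
  1: 2(w=6), 4(w=2), 5(w=3)
  2: 1(w=6), 3(w=5), 4(w=3), 5(w=5)
  3: 2(w=5), 5(w=3)
  4: 1(w=2), 2(w=3), 5(w=3)
  5: 1(w=3), 2(w=5), 3(w=3), 4(w=3)

Step 2: Apply Dijkstra's algorithm from vertex 2:
  Visit vertex 2 (distance=0)
    Update dist[1] = 6
    Update dist[3] = 5
    Update dist[4] = 3
    Update dist[5] = 5
  Visit vertex 4 (distance=3)
    Update dist[1] = 5

Step 3: Shortest path: 2 -> 4
Total weight: 3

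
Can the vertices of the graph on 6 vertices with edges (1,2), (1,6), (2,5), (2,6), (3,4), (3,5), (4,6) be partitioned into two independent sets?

Step 1: Attempt 2-coloring using BFS:
  Start at vertex 1, assign color 0
  Color vertex 2 with color 1 (neighbor of 1)
  Color vertex 6 with color 1 (neighbor of 1)
  Color vertex 5 with color 0 (neighbor of 2)

Step 2: Conflict found! Vertices 2 and 6 are adjacent but have the same color.
This means the graph contains an odd cycle.

The graph is NOT bipartite.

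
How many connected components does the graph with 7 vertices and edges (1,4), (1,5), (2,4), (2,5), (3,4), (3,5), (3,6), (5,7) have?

Step 1: Build adjacency list from edges:
  1: 4, 5
  2: 4, 5
  3: 4, 5, 6
  4: 1, 2, 3
  5: 1, 2, 3, 7
  6: 3
  7: 5

Step 2: Run BFS/DFS from vertex 1:
  Visited: {1, 4, 5, 2, 3, 7, 6}
  Reached 7 of 7 vertices

Step 3: All 7 vertices reached from vertex 1, so the graph is connected.
Number of connected components: 1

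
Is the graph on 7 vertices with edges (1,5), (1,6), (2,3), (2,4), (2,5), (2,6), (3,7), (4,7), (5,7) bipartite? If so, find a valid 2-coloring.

Step 1: Attempt 2-coloring using BFS:
  Start at vertex 1, assign color 0
  Color vertex 5 with color 1 (neighbor of 1)
  Color vertex 6 with color 1 (neighbor of 1)
  Color vertex 2 with color 0 (neighbor of 5)
  Color vertex 7 with color 0 (neighbor of 5)
  Color vertex 3 with color 1 (neighbor of 2)
  Color vertex 4 with color 1 (neighbor of 2)

Step 2: 2-coloring succeeded. No conflicts found.
  Set A (color 0): {1, 2, 7}
  Set B (color 1): {3, 4, 5, 6}

The graph is bipartite with partition {1, 2, 7}, {3, 4, 5, 6}.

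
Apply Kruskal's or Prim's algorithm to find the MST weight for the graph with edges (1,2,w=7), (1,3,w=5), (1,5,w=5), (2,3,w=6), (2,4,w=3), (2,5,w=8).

Apply Kruskal's algorithm (sort edges by weight, add if no cycle):

Sorted edges by weight:
  (2,4) w=3
  (1,5) w=5
  (1,3) w=5
  (2,3) w=6
  (1,2) w=7
  (2,5) w=8

Add edge (2,4) w=3 -- no cycle. Running total: 3
Add edge (1,5) w=5 -- no cycle. Running total: 8
Add edge (1,3) w=5 -- no cycle. Running total: 13
Add edge (2,3) w=6 -- no cycle. Running total: 19

MST edges: (2,4,w=3), (1,5,w=5), (1,3,w=5), (2,3,w=6)
Total MST weight: 3 + 5 + 5 + 6 = 19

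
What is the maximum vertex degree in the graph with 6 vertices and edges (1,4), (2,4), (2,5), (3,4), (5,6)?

Step 1: Count edges incident to each vertex:
  deg(1) = 1 (neighbors: 4)
  deg(2) = 2 (neighbors: 4, 5)
  deg(3) = 1 (neighbors: 4)
  deg(4) = 3 (neighbors: 1, 2, 3)
  deg(5) = 2 (neighbors: 2, 6)
  deg(6) = 1 (neighbors: 5)

Step 2: Find maximum:
  max(1, 2, 1, 3, 2, 1) = 3 (vertex 4)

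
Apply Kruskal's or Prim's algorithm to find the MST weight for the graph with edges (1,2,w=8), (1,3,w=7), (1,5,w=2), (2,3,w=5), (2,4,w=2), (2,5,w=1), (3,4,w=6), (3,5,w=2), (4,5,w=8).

Apply Kruskal's algorithm (sort edges by weight, add if no cycle):

Sorted edges by weight:
  (2,5) w=1
  (1,5) w=2
  (2,4) w=2
  (3,5) w=2
  (2,3) w=5
  (3,4) w=6
  (1,3) w=7
  (1,2) w=8
  (4,5) w=8

Add edge (2,5) w=1 -- no cycle. Running total: 1
Add edge (1,5) w=2 -- no cycle. Running total: 3
Add edge (2,4) w=2 -- no cycle. Running total: 5
Add edge (3,5) w=2 -- no cycle. Running total: 7

MST edges: (2,5,w=1), (1,5,w=2), (2,4,w=2), (3,5,w=2)
Total MST weight: 1 + 2 + 2 + 2 = 7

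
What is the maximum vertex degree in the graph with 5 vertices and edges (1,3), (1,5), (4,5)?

Step 1: Count edges incident to each vertex:
  deg(1) = 2 (neighbors: 3, 5)
  deg(2) = 0 (neighbors: none)
  deg(3) = 1 (neighbors: 1)
  deg(4) = 1 (neighbors: 5)
  deg(5) = 2 (neighbors: 1, 4)

Step 2: Find maximum:
  max(2, 0, 1, 1, 2) = 2 (vertex 1)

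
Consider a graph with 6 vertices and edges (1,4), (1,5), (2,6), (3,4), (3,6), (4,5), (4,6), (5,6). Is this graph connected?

Step 1: Build adjacency list from edges:
  1: 4, 5
  2: 6
  3: 4, 6
  4: 1, 3, 5, 6
  5: 1, 4, 6
  6: 2, 3, 4, 5

Step 2: Run BFS/DFS from vertex 1:
  Visited: {1, 4, 5, 3, 6, 2}
  Reached 6 of 6 vertices

Step 3: All 6 vertices reached from vertex 1, so the graph is connected.
Answer: Yes, the graph is connected.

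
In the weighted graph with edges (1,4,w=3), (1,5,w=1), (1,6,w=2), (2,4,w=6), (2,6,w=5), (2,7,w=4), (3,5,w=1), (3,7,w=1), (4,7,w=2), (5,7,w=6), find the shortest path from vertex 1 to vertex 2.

Step 1: Build adjacency list with weights:
  1: 4(w=3), 5(w=1), 6(w=2)
  2: 4(w=6), 6(w=5), 7(w=4)
  3: 5(w=1), 7(w=1)
  4: 1(w=3), 2(w=6), 7(w=2)
  5: 1(w=1), 3(w=1), 7(w=6)
  6: 1(w=2), 2(w=5)
  7: 2(w=4), 3(w=1), 4(w=2), 5(w=6)

Step 2: Apply Dijkstra's algorithm from vertex 1:
  Visit vertex 1 (distance=0)
    Update dist[4] = 3
    Update dist[5] = 1
    Update dist[6] = 2
  Visit vertex 5 (distance=1)
    Update dist[3] = 2
    Update dist[7] = 7
  Visit vertex 3 (distance=2)
    Update dist[7] = 3
  Visit vertex 6 (distance=2)
    Update dist[2] = 7
  Visit vertex 4 (distance=3)
  Visit vertex 7 (distance=3)
  Visit vertex 2 (distance=7)

Step 3: Shortest path: 1 -> 6 -> 2
Total weight: 2 + 5 = 7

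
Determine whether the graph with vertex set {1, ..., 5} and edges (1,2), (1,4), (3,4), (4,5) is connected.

Step 1: Build adjacency list from edges:
  1: 2, 4
  2: 1
  3: 4
  4: 1, 3, 5
  5: 4

Step 2: Run BFS/DFS from vertex 1:
  Visited: {1, 2, 4, 3, 5}
  Reached 5 of 5 vertices

Step 3: All 5 vertices reached from vertex 1, so the graph is connected.
Answer: Yes, the graph is connected.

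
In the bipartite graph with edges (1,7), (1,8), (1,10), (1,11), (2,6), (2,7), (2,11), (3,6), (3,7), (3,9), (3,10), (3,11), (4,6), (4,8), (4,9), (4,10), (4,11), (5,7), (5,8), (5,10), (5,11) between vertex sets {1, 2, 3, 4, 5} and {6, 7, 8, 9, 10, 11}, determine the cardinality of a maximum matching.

Step 1: List the neighbors of each left vertex:
  1: 7, 8, 10, 11
  2: 6, 7, 11
  3: 6, 7, 9, 10, 11
  4: 6, 8, 9, 10, 11
  5: 7, 8, 10, 11

Step 2: Greedily match left vertices, then look for augmenting paths:
  Match 1 -- 7
  Match 2 -- 6
  Match 3 -- 9
  Match 4 -- 8
  Match 5 -- 10
  No augmenting path remains.

Step 3: Verify this is maximum:
  Matching size 5 = min(|L|, |R|) = min(5, 6), which is an upper bound, so this matching is maximum.

Maximum matching: {(1,7), (2,6), (3,9), (4,8), (5,10)}
Size: 5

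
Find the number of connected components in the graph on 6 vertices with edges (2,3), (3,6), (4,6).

Step 1: Build adjacency list from edges:
  1: (none)
  2: 3
  3: 2, 6
  4: 6
  5: (none)
  6: 3, 4

Step 2: Run BFS/DFS from vertex 1:
  Visited: {1}
  Reached 1 of 6 vertices

Step 3: Only 1 of 6 vertices reached. Graph is disconnected.
Connected components: {1}, {2, 3, 4, 6}, {5}
Number of connected components: 3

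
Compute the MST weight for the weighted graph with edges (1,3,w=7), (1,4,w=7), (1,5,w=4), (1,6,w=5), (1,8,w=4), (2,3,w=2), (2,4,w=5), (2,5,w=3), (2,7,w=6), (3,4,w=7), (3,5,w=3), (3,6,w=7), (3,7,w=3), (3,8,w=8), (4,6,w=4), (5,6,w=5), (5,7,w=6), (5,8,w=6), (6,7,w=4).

Apply Kruskal's algorithm (sort edges by weight, add if no cycle):

Sorted edges by weight:
  (2,3) w=2
  (2,5) w=3
  (3,5) w=3
  (3,7) w=3
  (1,5) w=4
  (1,8) w=4
  (4,6) w=4
  (6,7) w=4
  (1,6) w=5
  (2,4) w=5
  (5,6) w=5
  (2,7) w=6
  (5,7) w=6
  (5,8) w=6
  (1,3) w=7
  (1,4) w=7
  (3,4) w=7
  (3,6) w=7
  (3,8) w=8

Add edge (2,3) w=2 -- no cycle. Running total: 2
Add edge (2,5) w=3 -- no cycle. Running total: 5
Skip edge (3,5) w=3 -- would create cycle
Add edge (3,7) w=3 -- no cycle. Running total: 8
Add edge (1,5) w=4 -- no cycle. Running total: 12
Add edge (1,8) w=4 -- no cycle. Running total: 16
Add edge (4,6) w=4 -- no cycle. Running total: 20
Add edge (6,7) w=4 -- no cycle. Running total: 24

MST edges: (2,3,w=2), (2,5,w=3), (3,7,w=3), (1,5,w=4), (1,8,w=4), (4,6,w=4), (6,7,w=4)
Total MST weight: 2 + 3 + 3 + 4 + 4 + 4 + 4 = 24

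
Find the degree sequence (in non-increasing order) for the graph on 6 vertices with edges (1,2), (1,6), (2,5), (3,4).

Step 1: Count edges incident to each vertex:
  deg(1) = 2 (neighbors: 2, 6)
  deg(2) = 2 (neighbors: 1, 5)
  deg(3) = 1 (neighbors: 4)
  deg(4) = 1 (neighbors: 3)
  deg(5) = 1 (neighbors: 2)
  deg(6) = 1 (neighbors: 1)

Step 2: Sort degrees in non-increasing order:
  Degrees: [2, 2, 1, 1, 1, 1] -> sorted: [2, 2, 1, 1, 1, 1]

Degree sequence: [2, 2, 1, 1, 1, 1]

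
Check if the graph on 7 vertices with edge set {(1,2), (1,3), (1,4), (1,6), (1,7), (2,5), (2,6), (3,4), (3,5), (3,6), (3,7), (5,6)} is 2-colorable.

Step 1: Attempt 2-coloring using BFS:
  Start at vertex 1, assign color 0
  Color vertex 2 with color 1 (neighbor of 1)
  Color vertex 3 with color 1 (neighbor of 1)
  Color vertex 4 with color 1 (neighbor of 1)
  Color vertex 6 with color 1 (neighbor of 1)
  Color vertex 7 with color 1 (neighbor of 1)
  Color vertex 5 with color 0 (neighbor of 2)

Step 2: Conflict found! Vertices 2 and 6 are adjacent but have the same color.
This means the graph contains an odd cycle.

The graph is NOT bipartite.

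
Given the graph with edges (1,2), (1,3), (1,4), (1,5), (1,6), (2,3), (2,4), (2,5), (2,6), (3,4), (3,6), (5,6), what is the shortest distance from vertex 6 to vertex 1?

Step 1: Build adjacency list:
  1: 2, 3, 4, 5, 6
  2: 1, 3, 4, 5, 6
  3: 1, 2, 4, 6
  4: 1, 2, 3
  5: 1, 2, 6
  6: 1, 2, 3, 5

Step 2: BFS from vertex 6 to find shortest path to 1:
  vertex 1 reached at distance 1

Step 3: Shortest path: 6 -> 1
Path length: 1 edge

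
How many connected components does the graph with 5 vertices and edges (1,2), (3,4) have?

Step 1: Build adjacency list from edges:
  1: 2
  2: 1
  3: 4
  4: 3
  5: (none)

Step 2: Run BFS/DFS from vertex 1:
  Visited: {1, 2}
  Reached 2 of 5 vertices

Step 3: Only 2 of 5 vertices reached. Graph is disconnected.
Connected components: {1, 2}, {3, 4}, {5}
Number of connected components: 3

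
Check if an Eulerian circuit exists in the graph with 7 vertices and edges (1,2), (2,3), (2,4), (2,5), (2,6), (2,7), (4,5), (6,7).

Step 1: Find the degree of each vertex:
  deg(1) = 1
  deg(2) = 6
  deg(3) = 1
  deg(4) = 2
  deg(5) = 2
  deg(6) = 2
  deg(7) = 2

Step 2: Count vertices with odd degree:
  Odd-degree vertices: 1, 3 (2 total)

Step 3: Apply Euler's theorem:
  - Eulerian circuit exists iff graph is connected and all vertices have even degree
  - Eulerian path exists iff graph is connected and has 0 or 2 odd-degree vertices

Graph is connected with exactly 2 odd-degree vertices (1, 3).
Eulerian path exists (starting and ending at the odd-degree vertices), but no Eulerian circuit.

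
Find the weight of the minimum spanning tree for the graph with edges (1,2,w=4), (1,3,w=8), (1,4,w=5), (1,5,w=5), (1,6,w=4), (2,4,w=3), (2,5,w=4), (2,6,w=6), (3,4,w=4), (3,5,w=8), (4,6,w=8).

Apply Kruskal's algorithm (sort edges by weight, add if no cycle):

Sorted edges by weight:
  (2,4) w=3
  (1,2) w=4
  (1,6) w=4
  (2,5) w=4
  (3,4) w=4
  (1,4) w=5
  (1,5) w=5
  (2,6) w=6
  (1,3) w=8
  (3,5) w=8
  (4,6) w=8

Add edge (2,4) w=3 -- no cycle. Running total: 3
Add edge (1,2) w=4 -- no cycle. Running total: 7
Add edge (1,6) w=4 -- no cycle. Running total: 11
Add edge (2,5) w=4 -- no cycle. Running total: 15
Add edge (3,4) w=4 -- no cycle. Running total: 19

MST edges: (2,4,w=3), (1,2,w=4), (1,6,w=4), (2,5,w=4), (3,4,w=4)
Total MST weight: 3 + 4 + 4 + 4 + 4 = 19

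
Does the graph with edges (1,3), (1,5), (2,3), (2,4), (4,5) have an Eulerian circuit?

Step 1: Find the degree of each vertex:
  deg(1) = 2
  deg(2) = 2
  deg(3) = 2
  deg(4) = 2
  deg(5) = 2

Step 2: Count vertices with odd degree:
  All vertices have even degree (0 odd-degree vertices)

Step 3: Apply Euler's theorem:
  - Eulerian circuit exists iff graph is connected and all vertices have even degree
  - Eulerian path exists iff graph is connected and has 0 or 2 odd-degree vertices

Graph is connected with 0 odd-degree vertices.
Both Eulerian circuit and Eulerian path exist.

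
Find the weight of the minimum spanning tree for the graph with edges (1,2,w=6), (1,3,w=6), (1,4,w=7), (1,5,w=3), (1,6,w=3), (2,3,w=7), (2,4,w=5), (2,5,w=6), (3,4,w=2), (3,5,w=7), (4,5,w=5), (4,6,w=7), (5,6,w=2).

Apply Kruskal's algorithm (sort edges by weight, add if no cycle):

Sorted edges by weight:
  (3,4) w=2
  (5,6) w=2
  (1,6) w=3
  (1,5) w=3
  (2,4) w=5
  (4,5) w=5
  (1,3) w=6
  (1,2) w=6
  (2,5) w=6
  (1,4) w=7
  (2,3) w=7
  (3,5) w=7
  (4,6) w=7

Add edge (3,4) w=2 -- no cycle. Running total: 2
Add edge (5,6) w=2 -- no cycle. Running total: 4
Add edge (1,6) w=3 -- no cycle. Running total: 7
Skip edge (1,5) w=3 -- would create cycle
Add edge (2,4) w=5 -- no cycle. Running total: 12
Add edge (4,5) w=5 -- no cycle. Running total: 17

MST edges: (3,4,w=2), (5,6,w=2), (1,6,w=3), (2,4,w=5), (4,5,w=5)
Total MST weight: 2 + 2 + 3 + 5 + 5 = 17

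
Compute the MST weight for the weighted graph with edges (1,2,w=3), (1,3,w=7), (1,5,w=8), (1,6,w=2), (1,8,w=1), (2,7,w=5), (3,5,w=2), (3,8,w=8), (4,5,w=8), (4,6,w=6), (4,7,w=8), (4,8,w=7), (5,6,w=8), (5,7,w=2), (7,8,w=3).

Apply Kruskal's algorithm (sort edges by weight, add if no cycle):

Sorted edges by weight:
  (1,8) w=1
  (1,6) w=2
  (3,5) w=2
  (5,7) w=2
  (1,2) w=3
  (7,8) w=3
  (2,7) w=5
  (4,6) w=6
  (1,3) w=7
  (4,8) w=7
  (1,5) w=8
  (3,8) w=8
  (4,7) w=8
  (4,5) w=8
  (5,6) w=8

Add edge (1,8) w=1 -- no cycle. Running total: 1
Add edge (1,6) w=2 -- no cycle. Running total: 3
Add edge (3,5) w=2 -- no cycle. Running total: 5
Add edge (5,7) w=2 -- no cycle. Running total: 7
Add edge (1,2) w=3 -- no cycle. Running total: 10
Add edge (7,8) w=3 -- no cycle. Running total: 13
Skip edge (2,7) w=5 -- would create cycle
Add edge (4,6) w=6 -- no cycle. Running total: 19

MST edges: (1,8,w=1), (1,6,w=2), (3,5,w=2), (5,7,w=2), (1,2,w=3), (7,8,w=3), (4,6,w=6)
Total MST weight: 1 + 2 + 2 + 2 + 3 + 3 + 6 = 19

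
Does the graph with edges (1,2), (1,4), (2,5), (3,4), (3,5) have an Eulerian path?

Step 1: Find the degree of each vertex:
  deg(1) = 2
  deg(2) = 2
  deg(3) = 2
  deg(4) = 2
  deg(5) = 2

Step 2: Count vertices with odd degree:
  All vertices have even degree (0 odd-degree vertices)

Step 3: Apply Euler's theorem:
  - Eulerian circuit exists iff graph is connected and all vertices have even degree
  - Eulerian path exists iff graph is connected and has 0 or 2 odd-degree vertices

Graph is connected with 0 odd-degree vertices.
Both Eulerian circuit and Eulerian path exist.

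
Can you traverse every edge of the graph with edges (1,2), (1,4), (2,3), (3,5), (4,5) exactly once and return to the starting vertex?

Step 1: Find the degree of each vertex:
  deg(1) = 2
  deg(2) = 2
  deg(3) = 2
  deg(4) = 2
  deg(5) = 2

Step 2: Count vertices with odd degree:
  All vertices have even degree (0 odd-degree vertices)

Step 3: Apply Euler's theorem:
  - Eulerian circuit exists iff graph is connected and all vertices have even degree
  - Eulerian path exists iff graph is connected and has 0 or 2 odd-degree vertices

Graph is connected with 0 odd-degree vertices.
Both Eulerian circuit and Eulerian path exist.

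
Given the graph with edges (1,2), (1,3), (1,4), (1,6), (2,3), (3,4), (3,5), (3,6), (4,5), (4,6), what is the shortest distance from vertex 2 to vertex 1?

Step 1: Build adjacency list:
  1: 2, 3, 4, 6
  2: 1, 3
  3: 1, 2, 4, 5, 6
  4: 1, 3, 5, 6
  5: 3, 4
  6: 1, 3, 4

Step 2: BFS from vertex 2 to find shortest path to 1:
  vertex 1 reached at distance 1

Step 3: Shortest path: 2 -> 1
Path length: 1 edge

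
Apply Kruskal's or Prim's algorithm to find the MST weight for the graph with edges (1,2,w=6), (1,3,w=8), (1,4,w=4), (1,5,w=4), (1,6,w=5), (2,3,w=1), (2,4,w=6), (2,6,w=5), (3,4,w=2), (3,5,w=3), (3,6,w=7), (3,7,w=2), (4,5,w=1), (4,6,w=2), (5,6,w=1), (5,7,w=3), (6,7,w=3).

Apply Kruskal's algorithm (sort edges by weight, add if no cycle):

Sorted edges by weight:
  (2,3) w=1
  (4,5) w=1
  (5,6) w=1
  (3,4) w=2
  (3,7) w=2
  (4,6) w=2
  (3,5) w=3
  (5,7) w=3
  (6,7) w=3
  (1,4) w=4
  (1,5) w=4
  (1,6) w=5
  (2,6) w=5
  (1,2) w=6
  (2,4) w=6
  (3,6) w=7
  (1,3) w=8

Add edge (2,3) w=1 -- no cycle. Running total: 1
Add edge (4,5) w=1 -- no cycle. Running total: 2
Add edge (5,6) w=1 -- no cycle. Running total: 3
Add edge (3,4) w=2 -- no cycle. Running total: 5
Add edge (3,7) w=2 -- no cycle. Running total: 7
Skip edge (4,6) w=2 -- would create cycle
Skip edge (3,5) w=3 -- would create cycle
Skip edge (5,7) w=3 -- would create cycle
Skip edge (6,7) w=3 -- would create cycle
Add edge (1,4) w=4 -- no cycle. Running total: 11

MST edges: (2,3,w=1), (4,5,w=1), (5,6,w=1), (3,4,w=2), (3,7,w=2), (1,4,w=4)
Total MST weight: 1 + 1 + 1 + 2 + 2 + 4 = 11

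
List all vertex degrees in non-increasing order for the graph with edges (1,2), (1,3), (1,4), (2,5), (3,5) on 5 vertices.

Step 1: Count edges incident to each vertex:
  deg(1) = 3 (neighbors: 2, 3, 4)
  deg(2) = 2 (neighbors: 1, 5)
  deg(3) = 2 (neighbors: 1, 5)
  deg(4) = 1 (neighbors: 1)
  deg(5) = 2 (neighbors: 2, 3)

Step 2: Sort degrees in non-increasing order:
  Degrees: [3, 2, 2, 1, 2] -> sorted: [3, 2, 2, 2, 1]

Degree sequence: [3, 2, 2, 2, 1]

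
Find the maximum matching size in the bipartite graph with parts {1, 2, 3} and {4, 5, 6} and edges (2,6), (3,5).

Step 1: List the neighbors of each left vertex:
  1: (none)
  2: 6
  3: 5

Step 2: Greedily match left vertices, then look for augmenting paths:
  Match 2 -- 6
  Match 3 -- 5
  No augmenting path remains.

Step 3: Verify this is maximum:
  Matching has size 2. The vertex set {2, 3} covers every edge and has size 2; any matching has at most one edge per cover vertex, so 2 is maximum (König's theorem).

Maximum matching: {(2,6), (3,5)}
Size: 2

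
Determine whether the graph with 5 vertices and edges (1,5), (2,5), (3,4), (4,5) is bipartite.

Step 1: Attempt 2-coloring using BFS:
  Start at vertex 1, assign color 0
  Color vertex 5 with color 1 (neighbor of 1)
  Color vertex 2 with color 0 (neighbor of 5)
  Color vertex 4 with color 0 (neighbor of 5)
  Color vertex 3 with color 1 (neighbor of 4)

Step 2: 2-coloring succeeded. No conflicts found.
  Set A (color 0): {1, 2, 4}
  Set B (color 1): {3, 5}

The graph is bipartite with partition {1, 2, 4}, {3, 5}.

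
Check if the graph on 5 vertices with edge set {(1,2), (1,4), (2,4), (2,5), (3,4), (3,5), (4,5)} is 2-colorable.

Step 1: Attempt 2-coloring using BFS:
  Start at vertex 1, assign color 0
  Color vertex 2 with color 1 (neighbor of 1)
  Color vertex 4 with color 1 (neighbor of 1)

Step 2: Conflict found! Vertices 2 and 4 are adjacent but have the same color.
This means the graph contains an odd cycle.

The graph is NOT bipartite.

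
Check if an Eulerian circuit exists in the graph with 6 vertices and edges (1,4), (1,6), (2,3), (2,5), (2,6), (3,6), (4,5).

Step 1: Find the degree of each vertex:
  deg(1) = 2
  deg(2) = 3
  deg(3) = 2
  deg(4) = 2
  deg(5) = 2
  deg(6) = 3

Step 2: Count vertices with odd degree:
  Odd-degree vertices: 2, 6 (2 total)

Step 3: Apply Euler's theorem:
  - Eulerian circuit exists iff graph is connected and all vertices have even degree
  - Eulerian path exists iff graph is connected and has 0 or 2 odd-degree vertices

Graph is connected with exactly 2 odd-degree vertices (2, 6).
Eulerian path exists (starting and ending at the odd-degree vertices), but no Eulerian circuit.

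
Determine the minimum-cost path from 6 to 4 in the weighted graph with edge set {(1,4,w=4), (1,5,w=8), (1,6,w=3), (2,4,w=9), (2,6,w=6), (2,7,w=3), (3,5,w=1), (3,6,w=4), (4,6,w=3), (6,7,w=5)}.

Step 1: Build adjacency list with weights:
  1: 4(w=4), 5(w=8), 6(w=3)
  2: 4(w=9), 6(w=6), 7(w=3)
  3: 5(w=1), 6(w=4)
  4: 1(w=4), 2(w=9), 6(w=3)
  5: 1(w=8), 3(w=1)
  6: 1(w=3), 2(w=6), 3(w=4), 4(w=3), 7(w=5)
  7: 2(w=3), 6(w=5)

Step 2: Apply Dijkstra's algorithm from vertex 6:
  Visit vertex 6 (distance=0)
    Update dist[1] = 3
    Update dist[2] = 6
    Update dist[3] = 4
    Update dist[4] = 3
    Update dist[7] = 5
  Visit vertex 1 (distance=3)
    Update dist[5] = 11
  Visit vertex 4 (distance=3)

Step 3: Shortest path: 6 -> 4
Total weight: 3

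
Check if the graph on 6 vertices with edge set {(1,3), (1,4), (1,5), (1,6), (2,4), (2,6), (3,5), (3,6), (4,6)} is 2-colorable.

Step 1: Attempt 2-coloring using BFS:
  Start at vertex 1, assign color 0
  Color vertex 3 with color 1 (neighbor of 1)
  Color vertex 4 with color 1 (neighbor of 1)
  Color vertex 5 with color 1 (neighbor of 1)
  Color vertex 6 with color 1 (neighbor of 1)

Step 2: Conflict found! Vertices 3 and 5 are adjacent but have the same color.
This means the graph contains an odd cycle.

The graph is NOT bipartite.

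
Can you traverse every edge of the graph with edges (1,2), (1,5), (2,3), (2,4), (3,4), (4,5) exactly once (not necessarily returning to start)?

Step 1: Find the degree of each vertex:
  deg(1) = 2
  deg(2) = 3
  deg(3) = 2
  deg(4) = 3
  deg(5) = 2

Step 2: Count vertices with odd degree:
  Odd-degree vertices: 2, 4 (2 total)

Step 3: Apply Euler's theorem:
  - Eulerian circuit exists iff graph is connected and all vertices have even degree
  - Eulerian path exists iff graph is connected and has 0 or 2 odd-degree vertices

Graph is connected with exactly 2 odd-degree vertices (2, 4).
Eulerian path exists (starting and ending at the odd-degree vertices), but no Eulerian circuit.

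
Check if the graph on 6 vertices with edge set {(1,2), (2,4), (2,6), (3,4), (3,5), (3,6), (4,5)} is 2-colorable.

Step 1: Attempt 2-coloring using BFS:
  Start at vertex 1, assign color 0
  Color vertex 2 with color 1 (neighbor of 1)
  Color vertex 4 with color 0 (neighbor of 2)
  Color vertex 6 with color 0 (neighbor of 2)
  Color vertex 3 with color 1 (neighbor of 4)
  Color vertex 5 with color 1 (neighbor of 4)

Step 2: Conflict found! Vertices 3 and 5 are adjacent but have the same color.
This means the graph contains an odd cycle.

The graph is NOT bipartite.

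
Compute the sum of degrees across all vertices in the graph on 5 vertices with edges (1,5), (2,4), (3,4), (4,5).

Step 1: Count edges incident to each vertex:
  deg(1) = 1 (neighbors: 5)
  deg(2) = 1 (neighbors: 4)
  deg(3) = 1 (neighbors: 4)
  deg(4) = 3 (neighbors: 2, 3, 5)
  deg(5) = 2 (neighbors: 1, 4)

Step 2: Sum all degrees:
  1 + 1 + 1 + 3 + 2 = 8

Verification: sum of degrees = 2 * |E| = 2 * 4 = 8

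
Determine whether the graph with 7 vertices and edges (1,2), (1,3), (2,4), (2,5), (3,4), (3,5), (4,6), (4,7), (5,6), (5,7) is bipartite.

Step 1: Attempt 2-coloring using BFS:
  Start at vertex 1, assign color 0
  Color vertex 2 with color 1 (neighbor of 1)
  Color vertex 3 with color 1 (neighbor of 1)
  Color vertex 4 with color 0 (neighbor of 2)
  Color vertex 5 with color 0 (neighbor of 2)
  Color vertex 6 with color 1 (neighbor of 4)
  Color vertex 7 with color 1 (neighbor of 4)

Step 2: 2-coloring succeeded. No conflicts found.
  Set A (color 0): {1, 4, 5}
  Set B (color 1): {2, 3, 6, 7}

The graph is bipartite with partition {1, 4, 5}, {2, 3, 6, 7}.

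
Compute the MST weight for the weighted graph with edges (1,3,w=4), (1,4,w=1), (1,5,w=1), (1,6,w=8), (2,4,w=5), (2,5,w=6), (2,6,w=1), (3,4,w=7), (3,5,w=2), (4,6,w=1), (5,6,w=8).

Apply Kruskal's algorithm (sort edges by weight, add if no cycle):

Sorted edges by weight:
  (1,4) w=1
  (1,5) w=1
  (2,6) w=1
  (4,6) w=1
  (3,5) w=2
  (1,3) w=4
  (2,4) w=5
  (2,5) w=6
  (3,4) w=7
  (1,6) w=8
  (5,6) w=8

Add edge (1,4) w=1 -- no cycle. Running total: 1
Add edge (1,5) w=1 -- no cycle. Running total: 2
Add edge (2,6) w=1 -- no cycle. Running total: 3
Add edge (4,6) w=1 -- no cycle. Running total: 4
Add edge (3,5) w=2 -- no cycle. Running total: 6

MST edges: (1,4,w=1), (1,5,w=1), (2,6,w=1), (4,6,w=1), (3,5,w=2)
Total MST weight: 1 + 1 + 1 + 1 + 2 = 6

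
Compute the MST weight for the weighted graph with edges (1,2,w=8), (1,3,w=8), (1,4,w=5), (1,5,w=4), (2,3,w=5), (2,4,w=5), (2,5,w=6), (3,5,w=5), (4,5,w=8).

Apply Kruskal's algorithm (sort edges by weight, add if no cycle):

Sorted edges by weight:
  (1,5) w=4
  (1,4) w=5
  (2,4) w=5
  (2,3) w=5
  (3,5) w=5
  (2,5) w=6
  (1,3) w=8
  (1,2) w=8
  (4,5) w=8

Add edge (1,5) w=4 -- no cycle. Running total: 4
Add edge (1,4) w=5 -- no cycle. Running total: 9
Add edge (2,4) w=5 -- no cycle. Running total: 14
Add edge (2,3) w=5 -- no cycle. Running total: 19

MST edges: (1,5,w=4), (1,4,w=5), (2,4,w=5), (2,3,w=5)
Total MST weight: 4 + 5 + 5 + 5 = 19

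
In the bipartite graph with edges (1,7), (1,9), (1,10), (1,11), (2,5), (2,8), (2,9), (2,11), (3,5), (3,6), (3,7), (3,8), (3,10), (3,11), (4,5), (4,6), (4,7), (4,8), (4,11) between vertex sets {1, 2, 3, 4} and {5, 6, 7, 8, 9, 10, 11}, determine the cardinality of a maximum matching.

Step 1: List the neighbors of each left vertex:
  1: 7, 9, 10, 11
  2: 5, 8, 9, 11
  3: 5, 6, 7, 8, 10, 11
  4: 5, 6, 7, 8, 11

Step 2: Greedily match left vertices, then look for augmenting paths:
  Match 1 -- 7
  Match 2 -- 5
  Match 3 -- 6
  Match 4 -- 8
  No augmenting path remains.

Step 3: Verify this is maximum:
  Matching size 4 = min(|L|, |R|) = min(4, 7), which is an upper bound, so this matching is maximum.

Maximum matching: {(1,7), (2,5), (3,6), (4,8)}
Size: 4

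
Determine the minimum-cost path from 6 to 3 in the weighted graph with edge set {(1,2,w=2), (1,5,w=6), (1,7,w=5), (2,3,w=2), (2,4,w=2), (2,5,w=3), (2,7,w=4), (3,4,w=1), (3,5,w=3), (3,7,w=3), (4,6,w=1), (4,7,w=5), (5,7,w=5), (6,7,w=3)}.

Step 1: Build adjacency list with weights:
  1: 2(w=2), 5(w=6), 7(w=5)
  2: 1(w=2), 3(w=2), 4(w=2), 5(w=3), 7(w=4)
  3: 2(w=2), 4(w=1), 5(w=3), 7(w=3)
  4: 2(w=2), 3(w=1), 6(w=1), 7(w=5)
  5: 1(w=6), 2(w=3), 3(w=3), 7(w=5)
  6: 4(w=1), 7(w=3)
  7: 1(w=5), 2(w=4), 3(w=3), 4(w=5), 5(w=5), 6(w=3)

Step 2: Apply Dijkstra's algorithm from vertex 6:
  Visit vertex 6 (distance=0)
    Update dist[4] = 1
    Update dist[7] = 3
  Visit vertex 4 (distance=1)
    Update dist[2] = 3
    Update dist[3] = 2
  Visit vertex 3 (distance=2)
    Update dist[5] = 5

Step 3: Shortest path: 6 -> 4 -> 3
Total weight: 1 + 1 = 2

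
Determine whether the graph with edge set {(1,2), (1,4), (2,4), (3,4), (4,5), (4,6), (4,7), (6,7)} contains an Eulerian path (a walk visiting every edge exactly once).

Step 1: Find the degree of each vertex:
  deg(1) = 2
  deg(2) = 2
  deg(3) = 1
  deg(4) = 6
  deg(5) = 1
  deg(6) = 2
  deg(7) = 2

Step 2: Count vertices with odd degree:
  Odd-degree vertices: 3, 5 (2 total)

Step 3: Apply Euler's theorem:
  - Eulerian circuit exists iff graph is connected and all vertices have even degree
  - Eulerian path exists iff graph is connected and has 0 or 2 odd-degree vertices

Graph is connected with exactly 2 odd-degree vertices (3, 5).
Eulerian path exists (starting and ending at the odd-degree vertices), but no Eulerian circuit.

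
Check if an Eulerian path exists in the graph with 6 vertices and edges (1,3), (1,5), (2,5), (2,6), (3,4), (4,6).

Step 1: Find the degree of each vertex:
  deg(1) = 2
  deg(2) = 2
  deg(3) = 2
  deg(4) = 2
  deg(5) = 2
  deg(6) = 2

Step 2: Count vertices with odd degree:
  All vertices have even degree (0 odd-degree vertices)

Step 3: Apply Euler's theorem:
  - Eulerian circuit exists iff graph is connected and all vertices have even degree
  - Eulerian path exists iff graph is connected and has 0 or 2 odd-degree vertices

Graph is connected with 0 odd-degree vertices.
Both Eulerian circuit and Eulerian path exist.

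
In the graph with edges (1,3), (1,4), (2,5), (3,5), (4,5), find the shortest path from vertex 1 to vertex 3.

Step 1: Build adjacency list:
  1: 3, 4
  2: 5
  3: 1, 5
  4: 1, 5
  5: 2, 3, 4

Step 2: BFS from vertex 1 to find shortest path to 3:
  vertex 3 reached at distance 1

Step 3: Shortest path: 1 -> 3
Path length: 1 edge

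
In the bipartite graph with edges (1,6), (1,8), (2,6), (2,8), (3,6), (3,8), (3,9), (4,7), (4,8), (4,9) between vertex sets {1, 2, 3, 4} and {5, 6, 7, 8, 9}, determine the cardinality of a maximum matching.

Step 1: List the neighbors of each left vertex:
  1: 6, 8
  2: 6, 8
  3: 6, 8, 9
  4: 7, 8, 9

Step 2: Greedily match left vertices, then look for augmenting paths:
  Match 1 -- 6
  Match 2 -- 8
  Match 3 -- 9
  Match 4 -- 7
  No augmenting path remains.

Step 3: Verify this is maximum:
  Matching size 4 = min(|L|, |R|) = min(4, 5), which is an upper bound, so this matching is maximum.

Maximum matching: {(1,6), (2,8), (3,9), (4,7)}
Size: 4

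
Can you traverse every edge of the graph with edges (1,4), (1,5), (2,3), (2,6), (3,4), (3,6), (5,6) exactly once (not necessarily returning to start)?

Step 1: Find the degree of each vertex:
  deg(1) = 2
  deg(2) = 2
  deg(3) = 3
  deg(4) = 2
  deg(5) = 2
  deg(6) = 3

Step 2: Count vertices with odd degree:
  Odd-degree vertices: 3, 6 (2 total)

Step 3: Apply Euler's theorem:
  - Eulerian circuit exists iff graph is connected and all vertices have even degree
  - Eulerian path exists iff graph is connected and has 0 or 2 odd-degree vertices

Graph is connected with exactly 2 odd-degree vertices (3, 6).
Eulerian path exists (starting and ending at the odd-degree vertices), but no Eulerian circuit.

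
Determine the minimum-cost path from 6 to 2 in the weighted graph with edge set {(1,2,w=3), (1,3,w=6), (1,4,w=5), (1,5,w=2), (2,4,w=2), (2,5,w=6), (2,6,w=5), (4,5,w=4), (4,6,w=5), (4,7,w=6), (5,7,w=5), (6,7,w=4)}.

Step 1: Build adjacency list with weights:
  1: 2(w=3), 3(w=6), 4(w=5), 5(w=2)
  2: 1(w=3), 4(w=2), 5(w=6), 6(w=5)
  3: 1(w=6)
  4: 1(w=5), 2(w=2), 5(w=4), 6(w=5), 7(w=6)
  5: 1(w=2), 2(w=6), 4(w=4), 7(w=5)
  6: 2(w=5), 4(w=5), 7(w=4)
  7: 4(w=6), 5(w=5), 6(w=4)

Step 2: Apply Dijkstra's algorithm from vertex 6:
  Visit vertex 6 (distance=0)
    Update dist[2] = 5
    Update dist[4] = 5
    Update dist[7] = 4
  Visit vertex 7 (distance=4)
    Update dist[5] = 9
  Visit vertex 2 (distance=5)
    Update dist[1] = 8

Step 3: Shortest path: 6 -> 2
Total weight: 5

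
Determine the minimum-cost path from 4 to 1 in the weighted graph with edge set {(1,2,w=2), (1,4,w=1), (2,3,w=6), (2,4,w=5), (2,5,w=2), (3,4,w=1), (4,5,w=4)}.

Step 1: Build adjacency list with weights:
  1: 2(w=2), 4(w=1)
  2: 1(w=2), 3(w=6), 4(w=5), 5(w=2)
  3: 2(w=6), 4(w=1)
  4: 1(w=1), 2(w=5), 3(w=1), 5(w=4)
  5: 2(w=2), 4(w=4)

Step 2: Apply Dijkstra's algorithm from vertex 4:
  Visit vertex 4 (distance=0)
    Update dist[1] = 1
    Update dist[2] = 5
    Update dist[3] = 1
    Update dist[5] = 4
  Visit vertex 1 (distance=1)
    Update dist[2] = 3

Step 3: Shortest path: 4 -> 1
Total weight: 1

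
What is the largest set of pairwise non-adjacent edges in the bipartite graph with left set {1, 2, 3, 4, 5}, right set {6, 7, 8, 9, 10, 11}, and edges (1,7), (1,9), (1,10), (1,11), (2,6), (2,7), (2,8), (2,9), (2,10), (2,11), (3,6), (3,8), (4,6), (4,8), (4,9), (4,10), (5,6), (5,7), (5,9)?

Step 1: List the neighbors of each left vertex:
  1: 7, 9, 10, 11
  2: 6, 7, 8, 9, 10, 11
  3: 6, 8
  4: 6, 8, 9, 10
  5: 6, 7, 9

Step 2: Greedily match left vertices, then look for augmenting paths:
  Match 1 -- 7
  Match 2 -- 10
  Match 3 -- 8
  Match 4 -- 9
  Match 5 -- 6
  No augmenting path remains.

Step 3: Verify this is maximum:
  Matching size 5 = min(|L|, |R|) = min(5, 6), which is an upper bound, so this matching is maximum.

Maximum matching: {(1,7), (2,10), (3,8), (4,9), (5,6)}
Size: 5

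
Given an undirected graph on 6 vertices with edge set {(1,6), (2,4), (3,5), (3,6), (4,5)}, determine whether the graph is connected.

Step 1: Build adjacency list from edges:
  1: 6
  2: 4
  3: 5, 6
  4: 2, 5
  5: 3, 4
  6: 1, 3

Step 2: Run BFS/DFS from vertex 1:
  Visited: {1, 6, 3, 5, 4, 2}
  Reached 6 of 6 vertices

Step 3: All 6 vertices reached from vertex 1, so the graph is connected.
Answer: Yes, the graph is connected.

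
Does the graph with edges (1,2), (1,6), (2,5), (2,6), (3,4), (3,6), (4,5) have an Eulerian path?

Step 1: Find the degree of each vertex:
  deg(1) = 2
  deg(2) = 3
  deg(3) = 2
  deg(4) = 2
  deg(5) = 2
  deg(6) = 3

Step 2: Count vertices with odd degree:
  Odd-degree vertices: 2, 6 (2 total)

Step 3: Apply Euler's theorem:
  - Eulerian circuit exists iff graph is connected and all vertices have even degree
  - Eulerian path exists iff graph is connected and has 0 or 2 odd-degree vertices

Graph is connected with exactly 2 odd-degree vertices (2, 6).
Eulerian path exists (starting and ending at the odd-degree vertices), but no Eulerian circuit.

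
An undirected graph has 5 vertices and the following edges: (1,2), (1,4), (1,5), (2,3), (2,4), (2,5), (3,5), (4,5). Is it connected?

Step 1: Build adjacency list from edges:
  1: 2, 4, 5
  2: 1, 3, 4, 5
  3: 2, 5
  4: 1, 2, 5
  5: 1, 2, 3, 4

Step 2: Run BFS/DFS from vertex 1:
  Visited: {1, 2, 4, 5, 3}
  Reached 5 of 5 vertices

Step 3: All 5 vertices reached from vertex 1, so the graph is connected.
Answer: Yes, the graph is connected.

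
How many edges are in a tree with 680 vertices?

A tree on n vertices always has exactly n - 1 edges.
For n = 680: edges = 680 - 1 = 679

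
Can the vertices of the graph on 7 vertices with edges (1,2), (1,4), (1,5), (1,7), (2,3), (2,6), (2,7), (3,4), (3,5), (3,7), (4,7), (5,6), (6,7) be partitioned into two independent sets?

Step 1: Attempt 2-coloring using BFS:
  Start at vertex 1, assign color 0
  Color vertex 2 with color 1 (neighbor of 1)
  Color vertex 4 with color 1 (neighbor of 1)
  Color vertex 5 with color 1 (neighbor of 1)
  Color vertex 7 with color 1 (neighbor of 1)
  Color vertex 3 with color 0 (neighbor of 2)
  Color vertex 6 with color 0 (neighbor of 2)

Step 2: Conflict found! Vertices 2 and 7 are adjacent but have the same color.
This means the graph contains an odd cycle.

The graph is NOT bipartite.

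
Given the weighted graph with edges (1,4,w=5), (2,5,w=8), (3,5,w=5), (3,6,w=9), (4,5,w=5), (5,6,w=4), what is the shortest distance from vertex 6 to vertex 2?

Step 1: Build adjacency list with weights:
  1: 4(w=5)
  2: 5(w=8)
  3: 5(w=5), 6(w=9)
  4: 1(w=5), 5(w=5)
  5: 2(w=8), 3(w=5), 4(w=5), 6(w=4)
  6: 3(w=9), 5(w=4)

Step 2: Apply Dijkstra's algorithm from vertex 6:
  Visit vertex 6 (distance=0)
    Update dist[3] = 9
    Update dist[5] = 4
  Visit vertex 5 (distance=4)
    Update dist[2] = 12
    Update dist[4] = 9
  Visit vertex 3 (distance=9)
  Visit vertex 4 (distance=9)
    Update dist[1] = 14
  Visit vertex 2 (distance=12)

Step 3: Shortest path: 6 -> 5 -> 2
Total weight: 4 + 8 = 12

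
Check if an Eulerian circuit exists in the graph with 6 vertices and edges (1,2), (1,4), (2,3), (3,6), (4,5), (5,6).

Step 1: Find the degree of each vertex:
  deg(1) = 2
  deg(2) = 2
  deg(3) = 2
  deg(4) = 2
  deg(5) = 2
  deg(6) = 2

Step 2: Count vertices with odd degree:
  All vertices have even degree (0 odd-degree vertices)

Step 3: Apply Euler's theorem:
  - Eulerian circuit exists iff graph is connected and all vertices have even degree
  - Eulerian path exists iff graph is connected and has 0 or 2 odd-degree vertices

Graph is connected with 0 odd-degree vertices.
Both Eulerian circuit and Eulerian path exist.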